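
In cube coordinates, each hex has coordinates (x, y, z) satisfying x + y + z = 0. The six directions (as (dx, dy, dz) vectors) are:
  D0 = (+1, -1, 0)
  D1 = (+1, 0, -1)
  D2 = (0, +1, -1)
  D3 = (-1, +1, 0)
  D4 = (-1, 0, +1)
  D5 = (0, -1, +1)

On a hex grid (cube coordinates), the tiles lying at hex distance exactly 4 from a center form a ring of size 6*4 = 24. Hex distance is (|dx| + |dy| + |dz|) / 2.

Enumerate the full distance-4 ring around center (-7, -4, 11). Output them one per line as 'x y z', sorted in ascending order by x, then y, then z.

Walk ring at distance 4 from (-7, -4, 11):
Start at center + D4*4 = (-11, -4, 15)
  hex 0: (-11, -4, 15)
  hex 1: (-10, -5, 15)
  hex 2: (-9, -6, 15)
  hex 3: (-8, -7, 15)
  hex 4: (-7, -8, 15)
  hex 5: (-6, -8, 14)
  hex 6: (-5, -8, 13)
  hex 7: (-4, -8, 12)
  hex 8: (-3, -8, 11)
  hex 9: (-3, -7, 10)
  hex 10: (-3, -6, 9)
  hex 11: (-3, -5, 8)
  hex 12: (-3, -4, 7)
  hex 13: (-4, -3, 7)
  hex 14: (-5, -2, 7)
  hex 15: (-6, -1, 7)
  hex 16: (-7, 0, 7)
  hex 17: (-8, 0, 8)
  hex 18: (-9, 0, 9)
  hex 19: (-10, 0, 10)
  hex 20: (-11, 0, 11)
  hex 21: (-11, -1, 12)
  hex 22: (-11, -2, 13)
  hex 23: (-11, -3, 14)
Sorted: 24 hexes.

Answer: -11 -4 15
-11 -3 14
-11 -2 13
-11 -1 12
-11 0 11
-10 -5 15
-10 0 10
-9 -6 15
-9 0 9
-8 -7 15
-8 0 8
-7 -8 15
-7 0 7
-6 -8 14
-6 -1 7
-5 -8 13
-5 -2 7
-4 -8 12
-4 -3 7
-3 -8 11
-3 -7 10
-3 -6 9
-3 -5 8
-3 -4 7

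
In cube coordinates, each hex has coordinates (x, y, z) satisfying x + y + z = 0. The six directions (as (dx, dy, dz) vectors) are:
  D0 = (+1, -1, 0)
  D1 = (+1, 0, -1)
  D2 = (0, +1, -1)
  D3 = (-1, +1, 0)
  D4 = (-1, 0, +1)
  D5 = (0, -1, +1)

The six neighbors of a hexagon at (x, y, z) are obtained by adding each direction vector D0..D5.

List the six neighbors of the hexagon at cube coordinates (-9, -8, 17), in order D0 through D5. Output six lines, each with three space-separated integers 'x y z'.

Answer: -8 -9 17
-8 -8 16
-9 -7 16
-10 -7 17
-10 -8 18
-9 -9 18

Derivation:
Center: (-9, -8, 17). Add each direction:
  D0: (-9, -8, 17) + (1, -1, 0) = (-8, -9, 17)
  D1: (-9, -8, 17) + (1, 0, -1) = (-8, -8, 16)
  D2: (-9, -8, 17) + (0, 1, -1) = (-9, -7, 16)
  D3: (-9, -8, 17) + (-1, 1, 0) = (-10, -7, 17)
  D4: (-9, -8, 17) + (-1, 0, 1) = (-10, -8, 18)
  D5: (-9, -8, 17) + (0, -1, 1) = (-9, -9, 18)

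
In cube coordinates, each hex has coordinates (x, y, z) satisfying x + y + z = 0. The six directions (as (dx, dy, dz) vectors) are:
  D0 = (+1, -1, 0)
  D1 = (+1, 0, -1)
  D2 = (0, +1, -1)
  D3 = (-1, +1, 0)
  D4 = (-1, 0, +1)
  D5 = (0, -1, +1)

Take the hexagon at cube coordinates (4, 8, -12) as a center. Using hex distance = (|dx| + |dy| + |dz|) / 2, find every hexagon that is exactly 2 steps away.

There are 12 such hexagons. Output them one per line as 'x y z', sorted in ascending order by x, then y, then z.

Answer: 2 8 -10
2 9 -11
2 10 -12
3 7 -10
3 10 -13
4 6 -10
4 10 -14
5 6 -11
5 9 -14
6 6 -12
6 7 -13
6 8 -14

Derivation:
Walk ring at distance 2 from (4, 8, -12):
Start at center + D4*2 = (2, 8, -10)
  hex 0: (2, 8, -10)
  hex 1: (3, 7, -10)
  hex 2: (4, 6, -10)
  hex 3: (5, 6, -11)
  hex 4: (6, 6, -12)
  hex 5: (6, 7, -13)
  hex 6: (6, 8, -14)
  hex 7: (5, 9, -14)
  hex 8: (4, 10, -14)
  hex 9: (3, 10, -13)
  hex 10: (2, 10, -12)
  hex 11: (2, 9, -11)
Sorted: 12 hexes.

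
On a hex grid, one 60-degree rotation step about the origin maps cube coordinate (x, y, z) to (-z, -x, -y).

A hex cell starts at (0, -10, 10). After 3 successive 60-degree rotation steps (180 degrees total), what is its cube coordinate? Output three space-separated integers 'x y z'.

Answer: 0 10 -10

Derivation:
Start: (0, -10, 10)
Step 1: (0, -10, 10) -> (-(10), -(0), -(-10)) = (-10, 0, 10)
Step 2: (-10, 0, 10) -> (-(10), -(-10), -(0)) = (-10, 10, 0)
Step 3: (-10, 10, 0) -> (-(0), -(-10), -(10)) = (0, 10, -10)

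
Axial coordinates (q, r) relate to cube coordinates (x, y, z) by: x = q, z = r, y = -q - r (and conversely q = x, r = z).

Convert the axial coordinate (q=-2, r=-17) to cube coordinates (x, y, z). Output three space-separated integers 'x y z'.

Answer: -2 19 -17

Derivation:
x = q = -2
z = r = -17
y = -x - z = -(-2) - (-17) = 19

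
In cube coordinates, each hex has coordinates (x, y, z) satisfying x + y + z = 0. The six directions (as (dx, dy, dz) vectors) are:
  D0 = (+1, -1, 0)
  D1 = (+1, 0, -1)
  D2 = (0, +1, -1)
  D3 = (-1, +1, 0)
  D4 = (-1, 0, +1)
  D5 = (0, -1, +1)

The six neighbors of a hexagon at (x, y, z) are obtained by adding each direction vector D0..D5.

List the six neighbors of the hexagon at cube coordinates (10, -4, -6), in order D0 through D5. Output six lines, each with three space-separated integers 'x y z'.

Center: (10, -4, -6). Add each direction:
  D0: (10, -4, -6) + (1, -1, 0) = (11, -5, -6)
  D1: (10, -4, -6) + (1, 0, -1) = (11, -4, -7)
  D2: (10, -4, -6) + (0, 1, -1) = (10, -3, -7)
  D3: (10, -4, -6) + (-1, 1, 0) = (9, -3, -6)
  D4: (10, -4, -6) + (-1, 0, 1) = (9, -4, -5)
  D5: (10, -4, -6) + (0, -1, 1) = (10, -5, -5)

Answer: 11 -5 -6
11 -4 -7
10 -3 -7
9 -3 -6
9 -4 -5
10 -5 -5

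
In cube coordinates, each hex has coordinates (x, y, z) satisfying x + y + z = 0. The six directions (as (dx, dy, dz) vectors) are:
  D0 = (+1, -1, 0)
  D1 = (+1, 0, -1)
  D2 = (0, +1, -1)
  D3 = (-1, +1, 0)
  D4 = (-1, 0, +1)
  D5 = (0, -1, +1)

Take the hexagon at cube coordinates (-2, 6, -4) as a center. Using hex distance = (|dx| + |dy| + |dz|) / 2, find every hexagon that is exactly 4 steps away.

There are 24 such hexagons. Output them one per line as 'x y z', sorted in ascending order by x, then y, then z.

Walk ring at distance 4 from (-2, 6, -4):
Start at center + D4*4 = (-6, 6, 0)
  hex 0: (-6, 6, 0)
  hex 1: (-5, 5, 0)
  hex 2: (-4, 4, 0)
  hex 3: (-3, 3, 0)
  hex 4: (-2, 2, 0)
  hex 5: (-1, 2, -1)
  hex 6: (0, 2, -2)
  hex 7: (1, 2, -3)
  hex 8: (2, 2, -4)
  hex 9: (2, 3, -5)
  hex 10: (2, 4, -6)
  hex 11: (2, 5, -7)
  hex 12: (2, 6, -8)
  hex 13: (1, 7, -8)
  hex 14: (0, 8, -8)
  hex 15: (-1, 9, -8)
  hex 16: (-2, 10, -8)
  hex 17: (-3, 10, -7)
  hex 18: (-4, 10, -6)
  hex 19: (-5, 10, -5)
  hex 20: (-6, 10, -4)
  hex 21: (-6, 9, -3)
  hex 22: (-6, 8, -2)
  hex 23: (-6, 7, -1)
Sorted: 24 hexes.

Answer: -6 6 0
-6 7 -1
-6 8 -2
-6 9 -3
-6 10 -4
-5 5 0
-5 10 -5
-4 4 0
-4 10 -6
-3 3 0
-3 10 -7
-2 2 0
-2 10 -8
-1 2 -1
-1 9 -8
0 2 -2
0 8 -8
1 2 -3
1 7 -8
2 2 -4
2 3 -5
2 4 -6
2 5 -7
2 6 -8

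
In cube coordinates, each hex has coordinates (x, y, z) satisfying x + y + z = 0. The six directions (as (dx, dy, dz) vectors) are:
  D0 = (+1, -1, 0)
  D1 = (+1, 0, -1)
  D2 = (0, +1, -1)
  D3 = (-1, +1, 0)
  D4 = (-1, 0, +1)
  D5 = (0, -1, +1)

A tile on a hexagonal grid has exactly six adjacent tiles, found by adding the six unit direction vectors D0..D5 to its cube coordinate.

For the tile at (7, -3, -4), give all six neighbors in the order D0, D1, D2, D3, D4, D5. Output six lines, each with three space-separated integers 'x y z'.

Center: (7, -3, -4). Add each direction:
  D0: (7, -3, -4) + (1, -1, 0) = (8, -4, -4)
  D1: (7, -3, -4) + (1, 0, -1) = (8, -3, -5)
  D2: (7, -3, -4) + (0, 1, -1) = (7, -2, -5)
  D3: (7, -3, -4) + (-1, 1, 0) = (6, -2, -4)
  D4: (7, -3, -4) + (-1, 0, 1) = (6, -3, -3)
  D5: (7, -3, -4) + (0, -1, 1) = (7, -4, -3)

Answer: 8 -4 -4
8 -3 -5
7 -2 -5
6 -2 -4
6 -3 -3
7 -4 -3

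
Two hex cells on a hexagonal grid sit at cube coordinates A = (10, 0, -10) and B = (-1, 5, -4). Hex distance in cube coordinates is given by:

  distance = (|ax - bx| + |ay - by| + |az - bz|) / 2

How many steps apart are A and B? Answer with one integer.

Answer: 11

Derivation:
|ax - bx| = |10 - (-1)| = 11
|ay - by| = |0 - 5| = 5
|az - bz| = |-10 - (-4)| = 6
distance = (11 + 5 + 6) / 2 = 22 / 2 = 11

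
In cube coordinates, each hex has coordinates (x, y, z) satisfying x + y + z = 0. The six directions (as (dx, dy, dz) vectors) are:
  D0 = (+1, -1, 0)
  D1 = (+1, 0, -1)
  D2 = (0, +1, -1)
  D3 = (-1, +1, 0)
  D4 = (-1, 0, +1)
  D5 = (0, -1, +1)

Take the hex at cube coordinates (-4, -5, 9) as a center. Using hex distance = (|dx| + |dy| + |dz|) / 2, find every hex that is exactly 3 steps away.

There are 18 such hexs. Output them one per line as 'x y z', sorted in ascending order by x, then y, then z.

Answer: -7 -5 12
-7 -4 11
-7 -3 10
-7 -2 9
-6 -6 12
-6 -2 8
-5 -7 12
-5 -2 7
-4 -8 12
-4 -2 6
-3 -8 11
-3 -3 6
-2 -8 10
-2 -4 6
-1 -8 9
-1 -7 8
-1 -6 7
-1 -5 6

Derivation:
Walk ring at distance 3 from (-4, -5, 9):
Start at center + D4*3 = (-7, -5, 12)
  hex 0: (-7, -5, 12)
  hex 1: (-6, -6, 12)
  hex 2: (-5, -7, 12)
  hex 3: (-4, -8, 12)
  hex 4: (-3, -8, 11)
  hex 5: (-2, -8, 10)
  hex 6: (-1, -8, 9)
  hex 7: (-1, -7, 8)
  hex 8: (-1, -6, 7)
  hex 9: (-1, -5, 6)
  hex 10: (-2, -4, 6)
  hex 11: (-3, -3, 6)
  hex 12: (-4, -2, 6)
  hex 13: (-5, -2, 7)
  hex 14: (-6, -2, 8)
  hex 15: (-7, -2, 9)
  hex 16: (-7, -3, 10)
  hex 17: (-7, -4, 11)
Sorted: 18 hexes.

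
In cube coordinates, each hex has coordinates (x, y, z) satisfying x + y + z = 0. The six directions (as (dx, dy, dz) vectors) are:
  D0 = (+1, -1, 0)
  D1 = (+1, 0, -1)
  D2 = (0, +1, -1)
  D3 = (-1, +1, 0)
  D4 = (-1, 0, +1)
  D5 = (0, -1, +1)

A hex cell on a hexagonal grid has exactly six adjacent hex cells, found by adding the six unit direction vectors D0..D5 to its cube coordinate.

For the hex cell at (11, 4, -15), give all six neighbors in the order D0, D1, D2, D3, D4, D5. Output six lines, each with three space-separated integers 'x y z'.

Answer: 12 3 -15
12 4 -16
11 5 -16
10 5 -15
10 4 -14
11 3 -14

Derivation:
Center: (11, 4, -15). Add each direction:
  D0: (11, 4, -15) + (1, -1, 0) = (12, 3, -15)
  D1: (11, 4, -15) + (1, 0, -1) = (12, 4, -16)
  D2: (11, 4, -15) + (0, 1, -1) = (11, 5, -16)
  D3: (11, 4, -15) + (-1, 1, 0) = (10, 5, -15)
  D4: (11, 4, -15) + (-1, 0, 1) = (10, 4, -14)
  D5: (11, 4, -15) + (0, -1, 1) = (11, 3, -14)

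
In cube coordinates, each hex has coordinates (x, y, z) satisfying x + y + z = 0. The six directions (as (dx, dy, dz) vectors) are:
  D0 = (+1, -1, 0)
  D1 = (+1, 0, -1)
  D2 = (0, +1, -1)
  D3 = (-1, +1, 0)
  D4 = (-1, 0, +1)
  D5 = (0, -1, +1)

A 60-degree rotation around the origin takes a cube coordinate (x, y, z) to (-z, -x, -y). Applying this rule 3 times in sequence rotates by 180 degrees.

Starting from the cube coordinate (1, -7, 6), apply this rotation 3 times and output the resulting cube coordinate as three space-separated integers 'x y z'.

Answer: -1 7 -6

Derivation:
Start: (1, -7, 6)
Step 1: (1, -7, 6) -> (-(6), -(1), -(-7)) = (-6, -1, 7)
Step 2: (-6, -1, 7) -> (-(7), -(-6), -(-1)) = (-7, 6, 1)
Step 3: (-7, 6, 1) -> (-(1), -(-7), -(6)) = (-1, 7, -6)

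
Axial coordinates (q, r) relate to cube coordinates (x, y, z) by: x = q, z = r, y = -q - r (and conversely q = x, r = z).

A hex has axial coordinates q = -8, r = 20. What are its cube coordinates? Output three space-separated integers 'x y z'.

Answer: -8 -12 20

Derivation:
x = q = -8
z = r = 20
y = -x - z = -(-8) - (20) = -12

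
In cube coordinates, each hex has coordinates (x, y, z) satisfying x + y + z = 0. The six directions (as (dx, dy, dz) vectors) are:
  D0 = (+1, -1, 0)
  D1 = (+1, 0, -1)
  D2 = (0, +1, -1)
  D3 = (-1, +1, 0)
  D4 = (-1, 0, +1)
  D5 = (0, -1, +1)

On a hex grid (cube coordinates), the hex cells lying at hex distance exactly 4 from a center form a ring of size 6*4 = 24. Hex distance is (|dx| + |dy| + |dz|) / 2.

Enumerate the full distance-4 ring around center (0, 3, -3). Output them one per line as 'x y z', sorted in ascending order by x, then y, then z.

Answer: -4 3 1
-4 4 0
-4 5 -1
-4 6 -2
-4 7 -3
-3 2 1
-3 7 -4
-2 1 1
-2 7 -5
-1 0 1
-1 7 -6
0 -1 1
0 7 -7
1 -1 0
1 6 -7
2 -1 -1
2 5 -7
3 -1 -2
3 4 -7
4 -1 -3
4 0 -4
4 1 -5
4 2 -6
4 3 -7

Derivation:
Walk ring at distance 4 from (0, 3, -3):
Start at center + D4*4 = (-4, 3, 1)
  hex 0: (-4, 3, 1)
  hex 1: (-3, 2, 1)
  hex 2: (-2, 1, 1)
  hex 3: (-1, 0, 1)
  hex 4: (0, -1, 1)
  hex 5: (1, -1, 0)
  hex 6: (2, -1, -1)
  hex 7: (3, -1, -2)
  hex 8: (4, -1, -3)
  hex 9: (4, 0, -4)
  hex 10: (4, 1, -5)
  hex 11: (4, 2, -6)
  hex 12: (4, 3, -7)
  hex 13: (3, 4, -7)
  hex 14: (2, 5, -7)
  hex 15: (1, 6, -7)
  hex 16: (0, 7, -7)
  hex 17: (-1, 7, -6)
  hex 18: (-2, 7, -5)
  hex 19: (-3, 7, -4)
  hex 20: (-4, 7, -3)
  hex 21: (-4, 6, -2)
  hex 22: (-4, 5, -1)
  hex 23: (-4, 4, 0)
Sorted: 24 hexes.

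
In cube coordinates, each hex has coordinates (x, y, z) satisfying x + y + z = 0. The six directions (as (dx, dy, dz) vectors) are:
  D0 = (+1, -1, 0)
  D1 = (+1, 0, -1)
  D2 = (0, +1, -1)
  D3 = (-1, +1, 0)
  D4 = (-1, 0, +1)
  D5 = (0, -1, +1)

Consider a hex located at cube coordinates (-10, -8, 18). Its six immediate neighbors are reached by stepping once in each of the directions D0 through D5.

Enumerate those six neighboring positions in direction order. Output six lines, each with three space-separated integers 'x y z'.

Answer: -9 -9 18
-9 -8 17
-10 -7 17
-11 -7 18
-11 -8 19
-10 -9 19

Derivation:
Center: (-10, -8, 18). Add each direction:
  D0: (-10, -8, 18) + (1, -1, 0) = (-9, -9, 18)
  D1: (-10, -8, 18) + (1, 0, -1) = (-9, -8, 17)
  D2: (-10, -8, 18) + (0, 1, -1) = (-10, -7, 17)
  D3: (-10, -8, 18) + (-1, 1, 0) = (-11, -7, 18)
  D4: (-10, -8, 18) + (-1, 0, 1) = (-11, -8, 19)
  D5: (-10, -8, 18) + (0, -1, 1) = (-10, -9, 19)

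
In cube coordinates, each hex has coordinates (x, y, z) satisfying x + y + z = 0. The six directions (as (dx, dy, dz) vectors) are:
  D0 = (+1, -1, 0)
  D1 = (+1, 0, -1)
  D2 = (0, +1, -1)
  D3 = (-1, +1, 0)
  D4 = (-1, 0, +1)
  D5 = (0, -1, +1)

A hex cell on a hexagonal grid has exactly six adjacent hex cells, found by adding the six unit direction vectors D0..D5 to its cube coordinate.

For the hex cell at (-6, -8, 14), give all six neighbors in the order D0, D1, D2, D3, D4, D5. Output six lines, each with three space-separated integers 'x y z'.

Center: (-6, -8, 14). Add each direction:
  D0: (-6, -8, 14) + (1, -1, 0) = (-5, -9, 14)
  D1: (-6, -8, 14) + (1, 0, -1) = (-5, -8, 13)
  D2: (-6, -8, 14) + (0, 1, -1) = (-6, -7, 13)
  D3: (-6, -8, 14) + (-1, 1, 0) = (-7, -7, 14)
  D4: (-6, -8, 14) + (-1, 0, 1) = (-7, -8, 15)
  D5: (-6, -8, 14) + (0, -1, 1) = (-6, -9, 15)

Answer: -5 -9 14
-5 -8 13
-6 -7 13
-7 -7 14
-7 -8 15
-6 -9 15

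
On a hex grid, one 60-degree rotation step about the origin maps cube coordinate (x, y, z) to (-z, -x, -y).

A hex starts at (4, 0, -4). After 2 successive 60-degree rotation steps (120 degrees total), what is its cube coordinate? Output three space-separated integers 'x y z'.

Start: (4, 0, -4)
Step 1: (4, 0, -4) -> (-(-4), -(4), -(0)) = (4, -4, 0)
Step 2: (4, -4, 0) -> (-(0), -(4), -(-4)) = (0, -4, 4)

Answer: 0 -4 4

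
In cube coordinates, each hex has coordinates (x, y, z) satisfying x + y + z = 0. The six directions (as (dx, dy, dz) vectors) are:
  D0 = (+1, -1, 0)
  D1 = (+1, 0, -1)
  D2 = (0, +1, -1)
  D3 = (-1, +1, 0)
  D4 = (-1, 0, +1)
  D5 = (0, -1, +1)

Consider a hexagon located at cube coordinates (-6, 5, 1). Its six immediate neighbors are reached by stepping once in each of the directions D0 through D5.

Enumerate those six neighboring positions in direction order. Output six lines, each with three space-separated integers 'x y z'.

Center: (-6, 5, 1). Add each direction:
  D0: (-6, 5, 1) + (1, -1, 0) = (-5, 4, 1)
  D1: (-6, 5, 1) + (1, 0, -1) = (-5, 5, 0)
  D2: (-6, 5, 1) + (0, 1, -1) = (-6, 6, 0)
  D3: (-6, 5, 1) + (-1, 1, 0) = (-7, 6, 1)
  D4: (-6, 5, 1) + (-1, 0, 1) = (-7, 5, 2)
  D5: (-6, 5, 1) + (0, -1, 1) = (-6, 4, 2)

Answer: -5 4 1
-5 5 0
-6 6 0
-7 6 1
-7 5 2
-6 4 2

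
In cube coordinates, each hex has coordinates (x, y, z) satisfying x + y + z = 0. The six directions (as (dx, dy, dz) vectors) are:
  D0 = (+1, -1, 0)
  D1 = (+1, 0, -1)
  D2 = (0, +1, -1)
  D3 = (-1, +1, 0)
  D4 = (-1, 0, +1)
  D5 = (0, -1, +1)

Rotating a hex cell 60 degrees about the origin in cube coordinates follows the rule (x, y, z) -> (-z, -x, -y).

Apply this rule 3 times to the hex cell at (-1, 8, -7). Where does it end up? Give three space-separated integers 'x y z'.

Start: (-1, 8, -7)
Step 1: (-1, 8, -7) -> (-(-7), -(-1), -(8)) = (7, 1, -8)
Step 2: (7, 1, -8) -> (-(-8), -(7), -(1)) = (8, -7, -1)
Step 3: (8, -7, -1) -> (-(-1), -(8), -(-7)) = (1, -8, 7)

Answer: 1 -8 7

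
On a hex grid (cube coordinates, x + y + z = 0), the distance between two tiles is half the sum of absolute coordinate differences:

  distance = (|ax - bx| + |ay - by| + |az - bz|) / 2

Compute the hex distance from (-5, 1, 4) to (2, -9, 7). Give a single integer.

|ax - bx| = |-5 - 2| = 7
|ay - by| = |1 - (-9)| = 10
|az - bz| = |4 - 7| = 3
distance = (7 + 10 + 3) / 2 = 20 / 2 = 10

Answer: 10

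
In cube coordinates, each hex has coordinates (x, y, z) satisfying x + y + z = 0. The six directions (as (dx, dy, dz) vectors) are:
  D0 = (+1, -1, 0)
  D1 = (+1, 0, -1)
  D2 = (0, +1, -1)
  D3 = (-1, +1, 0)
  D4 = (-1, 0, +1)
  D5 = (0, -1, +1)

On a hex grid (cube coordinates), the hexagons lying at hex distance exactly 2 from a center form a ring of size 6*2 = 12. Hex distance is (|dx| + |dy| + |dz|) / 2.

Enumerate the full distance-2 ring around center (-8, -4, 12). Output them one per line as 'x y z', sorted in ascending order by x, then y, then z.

Walk ring at distance 2 from (-8, -4, 12):
Start at center + D4*2 = (-10, -4, 14)
  hex 0: (-10, -4, 14)
  hex 1: (-9, -5, 14)
  hex 2: (-8, -6, 14)
  hex 3: (-7, -6, 13)
  hex 4: (-6, -6, 12)
  hex 5: (-6, -5, 11)
  hex 6: (-6, -4, 10)
  hex 7: (-7, -3, 10)
  hex 8: (-8, -2, 10)
  hex 9: (-9, -2, 11)
  hex 10: (-10, -2, 12)
  hex 11: (-10, -3, 13)
Sorted: 12 hexes.

Answer: -10 -4 14
-10 -3 13
-10 -2 12
-9 -5 14
-9 -2 11
-8 -6 14
-8 -2 10
-7 -6 13
-7 -3 10
-6 -6 12
-6 -5 11
-6 -4 10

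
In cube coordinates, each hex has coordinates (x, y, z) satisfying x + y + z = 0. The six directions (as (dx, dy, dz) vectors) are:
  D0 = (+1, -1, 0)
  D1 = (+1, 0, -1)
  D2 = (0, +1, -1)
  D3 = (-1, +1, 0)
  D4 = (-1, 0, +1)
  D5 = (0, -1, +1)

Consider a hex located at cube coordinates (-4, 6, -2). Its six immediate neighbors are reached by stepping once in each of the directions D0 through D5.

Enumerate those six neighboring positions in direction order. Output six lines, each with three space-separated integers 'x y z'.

Answer: -3 5 -2
-3 6 -3
-4 7 -3
-5 7 -2
-5 6 -1
-4 5 -1

Derivation:
Center: (-4, 6, -2). Add each direction:
  D0: (-4, 6, -2) + (1, -1, 0) = (-3, 5, -2)
  D1: (-4, 6, -2) + (1, 0, -1) = (-3, 6, -3)
  D2: (-4, 6, -2) + (0, 1, -1) = (-4, 7, -3)
  D3: (-4, 6, -2) + (-1, 1, 0) = (-5, 7, -2)
  D4: (-4, 6, -2) + (-1, 0, 1) = (-5, 6, -1)
  D5: (-4, 6, -2) + (0, -1, 1) = (-4, 5, -1)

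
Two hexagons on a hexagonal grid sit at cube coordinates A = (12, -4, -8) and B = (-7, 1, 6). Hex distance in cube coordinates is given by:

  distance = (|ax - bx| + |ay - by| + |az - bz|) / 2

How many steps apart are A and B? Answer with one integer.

|ax - bx| = |12 - (-7)| = 19
|ay - by| = |-4 - 1| = 5
|az - bz| = |-8 - 6| = 14
distance = (19 + 5 + 14) / 2 = 38 / 2 = 19

Answer: 19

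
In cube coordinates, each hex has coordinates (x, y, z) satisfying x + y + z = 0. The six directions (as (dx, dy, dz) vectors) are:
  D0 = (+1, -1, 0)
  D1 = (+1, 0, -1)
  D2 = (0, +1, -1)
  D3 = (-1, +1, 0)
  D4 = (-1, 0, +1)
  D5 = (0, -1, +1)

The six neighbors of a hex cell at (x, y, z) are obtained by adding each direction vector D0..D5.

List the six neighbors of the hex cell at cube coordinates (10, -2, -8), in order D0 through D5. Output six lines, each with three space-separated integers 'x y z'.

Answer: 11 -3 -8
11 -2 -9
10 -1 -9
9 -1 -8
9 -2 -7
10 -3 -7

Derivation:
Center: (10, -2, -8). Add each direction:
  D0: (10, -2, -8) + (1, -1, 0) = (11, -3, -8)
  D1: (10, -2, -8) + (1, 0, -1) = (11, -2, -9)
  D2: (10, -2, -8) + (0, 1, -1) = (10, -1, -9)
  D3: (10, -2, -8) + (-1, 1, 0) = (9, -1, -8)
  D4: (10, -2, -8) + (-1, 0, 1) = (9, -2, -7)
  D5: (10, -2, -8) + (0, -1, 1) = (10, -3, -7)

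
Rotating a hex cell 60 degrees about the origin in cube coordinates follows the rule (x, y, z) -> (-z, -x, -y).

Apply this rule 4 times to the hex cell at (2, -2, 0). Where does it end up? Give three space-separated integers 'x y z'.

Start: (2, -2, 0)
Step 1: (2, -2, 0) -> (-(0), -(2), -(-2)) = (0, -2, 2)
Step 2: (0, -2, 2) -> (-(2), -(0), -(-2)) = (-2, 0, 2)
Step 3: (-2, 0, 2) -> (-(2), -(-2), -(0)) = (-2, 2, 0)
Step 4: (-2, 2, 0) -> (-(0), -(-2), -(2)) = (0, 2, -2)

Answer: 0 2 -2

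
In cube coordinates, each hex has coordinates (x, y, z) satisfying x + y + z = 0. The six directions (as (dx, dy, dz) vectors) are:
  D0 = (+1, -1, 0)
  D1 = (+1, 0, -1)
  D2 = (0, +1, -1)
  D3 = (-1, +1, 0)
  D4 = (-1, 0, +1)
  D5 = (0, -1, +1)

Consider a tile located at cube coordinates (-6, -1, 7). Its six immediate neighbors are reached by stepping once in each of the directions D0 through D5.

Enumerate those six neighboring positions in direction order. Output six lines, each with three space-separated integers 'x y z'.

Center: (-6, -1, 7). Add each direction:
  D0: (-6, -1, 7) + (1, -1, 0) = (-5, -2, 7)
  D1: (-6, -1, 7) + (1, 0, -1) = (-5, -1, 6)
  D2: (-6, -1, 7) + (0, 1, -1) = (-6, 0, 6)
  D3: (-6, -1, 7) + (-1, 1, 0) = (-7, 0, 7)
  D4: (-6, -1, 7) + (-1, 0, 1) = (-7, -1, 8)
  D5: (-6, -1, 7) + (0, -1, 1) = (-6, -2, 8)

Answer: -5 -2 7
-5 -1 6
-6 0 6
-7 0 7
-7 -1 8
-6 -2 8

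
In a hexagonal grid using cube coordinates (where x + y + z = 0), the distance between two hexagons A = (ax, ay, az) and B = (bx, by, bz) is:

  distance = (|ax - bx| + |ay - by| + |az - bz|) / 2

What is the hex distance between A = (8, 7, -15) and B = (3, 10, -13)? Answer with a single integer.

Answer: 5

Derivation:
|ax - bx| = |8 - 3| = 5
|ay - by| = |7 - 10| = 3
|az - bz| = |-15 - (-13)| = 2
distance = (5 + 3 + 2) / 2 = 10 / 2 = 5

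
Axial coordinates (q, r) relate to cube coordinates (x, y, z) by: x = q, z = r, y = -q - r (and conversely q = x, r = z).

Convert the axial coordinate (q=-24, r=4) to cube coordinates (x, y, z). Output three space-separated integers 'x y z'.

x = q = -24
z = r = 4
y = -x - z = -(-24) - (4) = 20

Answer: -24 20 4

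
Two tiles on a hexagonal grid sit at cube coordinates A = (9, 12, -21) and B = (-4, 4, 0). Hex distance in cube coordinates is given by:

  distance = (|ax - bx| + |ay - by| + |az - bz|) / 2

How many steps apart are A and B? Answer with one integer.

|ax - bx| = |9 - (-4)| = 13
|ay - by| = |12 - 4| = 8
|az - bz| = |-21 - 0| = 21
distance = (13 + 8 + 21) / 2 = 42 / 2 = 21

Answer: 21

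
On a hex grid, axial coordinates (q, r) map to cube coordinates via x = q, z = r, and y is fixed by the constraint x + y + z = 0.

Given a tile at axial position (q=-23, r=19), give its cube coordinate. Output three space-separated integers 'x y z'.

Answer: -23 4 19

Derivation:
x = q = -23
z = r = 19
y = -x - z = -(-23) - (19) = 4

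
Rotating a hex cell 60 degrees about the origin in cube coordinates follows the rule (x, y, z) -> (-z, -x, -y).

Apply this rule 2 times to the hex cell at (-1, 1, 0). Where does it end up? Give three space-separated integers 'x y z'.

Start: (-1, 1, 0)
Step 1: (-1, 1, 0) -> (-(0), -(-1), -(1)) = (0, 1, -1)
Step 2: (0, 1, -1) -> (-(-1), -(0), -(1)) = (1, 0, -1)

Answer: 1 0 -1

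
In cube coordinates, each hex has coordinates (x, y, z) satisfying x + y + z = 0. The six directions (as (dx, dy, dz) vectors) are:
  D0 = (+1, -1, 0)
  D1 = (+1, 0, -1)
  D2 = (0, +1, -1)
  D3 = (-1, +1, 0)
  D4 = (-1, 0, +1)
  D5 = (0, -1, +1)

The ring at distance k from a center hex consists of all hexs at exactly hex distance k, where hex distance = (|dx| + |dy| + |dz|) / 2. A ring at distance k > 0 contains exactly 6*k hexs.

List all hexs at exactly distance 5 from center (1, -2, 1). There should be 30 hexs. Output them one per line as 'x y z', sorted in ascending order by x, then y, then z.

Answer: -4 -2 6
-4 -1 5
-4 0 4
-4 1 3
-4 2 2
-4 3 1
-3 -3 6
-3 3 0
-2 -4 6
-2 3 -1
-1 -5 6
-1 3 -2
0 -6 6
0 3 -3
1 -7 6
1 3 -4
2 -7 5
2 2 -4
3 -7 4
3 1 -4
4 -7 3
4 0 -4
5 -7 2
5 -1 -4
6 -7 1
6 -6 0
6 -5 -1
6 -4 -2
6 -3 -3
6 -2 -4

Derivation:
Walk ring at distance 5 from (1, -2, 1):
Start at center + D4*5 = (-4, -2, 6)
  hex 0: (-4, -2, 6)
  hex 1: (-3, -3, 6)
  hex 2: (-2, -4, 6)
  hex 3: (-1, -5, 6)
  hex 4: (0, -6, 6)
  hex 5: (1, -7, 6)
  hex 6: (2, -7, 5)
  hex 7: (3, -7, 4)
  hex 8: (4, -7, 3)
  hex 9: (5, -7, 2)
  hex 10: (6, -7, 1)
  hex 11: (6, -6, 0)
  hex 12: (6, -5, -1)
  hex 13: (6, -4, -2)
  hex 14: (6, -3, -3)
  hex 15: (6, -2, -4)
  hex 16: (5, -1, -4)
  hex 17: (4, 0, -4)
  hex 18: (3, 1, -4)
  hex 19: (2, 2, -4)
  hex 20: (1, 3, -4)
  hex 21: (0, 3, -3)
  hex 22: (-1, 3, -2)
  hex 23: (-2, 3, -1)
  hex 24: (-3, 3, 0)
  hex 25: (-4, 3, 1)
  hex 26: (-4, 2, 2)
  hex 27: (-4, 1, 3)
  hex 28: (-4, 0, 4)
  hex 29: (-4, -1, 5)
Sorted: 30 hexes.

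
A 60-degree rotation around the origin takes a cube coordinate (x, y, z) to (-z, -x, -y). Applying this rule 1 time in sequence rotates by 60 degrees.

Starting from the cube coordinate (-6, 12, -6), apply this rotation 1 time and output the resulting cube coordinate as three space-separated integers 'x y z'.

Start: (-6, 12, -6)
Step 1: (-6, 12, -6) -> (-(-6), -(-6), -(12)) = (6, 6, -12)

Answer: 6 6 -12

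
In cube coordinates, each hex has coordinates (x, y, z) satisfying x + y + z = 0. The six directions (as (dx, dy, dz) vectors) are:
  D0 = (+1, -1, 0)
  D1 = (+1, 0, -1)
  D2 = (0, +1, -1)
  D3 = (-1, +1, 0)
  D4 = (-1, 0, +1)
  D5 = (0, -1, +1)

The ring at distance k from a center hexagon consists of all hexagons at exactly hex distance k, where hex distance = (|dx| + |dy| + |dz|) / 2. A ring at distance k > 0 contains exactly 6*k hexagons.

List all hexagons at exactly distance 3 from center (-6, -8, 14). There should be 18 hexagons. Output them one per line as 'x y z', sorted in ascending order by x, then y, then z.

Answer: -9 -8 17
-9 -7 16
-9 -6 15
-9 -5 14
-8 -9 17
-8 -5 13
-7 -10 17
-7 -5 12
-6 -11 17
-6 -5 11
-5 -11 16
-5 -6 11
-4 -11 15
-4 -7 11
-3 -11 14
-3 -10 13
-3 -9 12
-3 -8 11

Derivation:
Walk ring at distance 3 from (-6, -8, 14):
Start at center + D4*3 = (-9, -8, 17)
  hex 0: (-9, -8, 17)
  hex 1: (-8, -9, 17)
  hex 2: (-7, -10, 17)
  hex 3: (-6, -11, 17)
  hex 4: (-5, -11, 16)
  hex 5: (-4, -11, 15)
  hex 6: (-3, -11, 14)
  hex 7: (-3, -10, 13)
  hex 8: (-3, -9, 12)
  hex 9: (-3, -8, 11)
  hex 10: (-4, -7, 11)
  hex 11: (-5, -6, 11)
  hex 12: (-6, -5, 11)
  hex 13: (-7, -5, 12)
  hex 14: (-8, -5, 13)
  hex 15: (-9, -5, 14)
  hex 16: (-9, -6, 15)
  hex 17: (-9, -7, 16)
Sorted: 18 hexes.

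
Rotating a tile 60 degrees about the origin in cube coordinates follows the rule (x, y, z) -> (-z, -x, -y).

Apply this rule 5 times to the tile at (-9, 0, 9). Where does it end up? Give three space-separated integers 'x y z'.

Start: (-9, 0, 9)
Step 1: (-9, 0, 9) -> (-(9), -(-9), -(0)) = (-9, 9, 0)
Step 2: (-9, 9, 0) -> (-(0), -(-9), -(9)) = (0, 9, -9)
Step 3: (0, 9, -9) -> (-(-9), -(0), -(9)) = (9, 0, -9)
Step 4: (9, 0, -9) -> (-(-9), -(9), -(0)) = (9, -9, 0)
Step 5: (9, -9, 0) -> (-(0), -(9), -(-9)) = (0, -9, 9)

Answer: 0 -9 9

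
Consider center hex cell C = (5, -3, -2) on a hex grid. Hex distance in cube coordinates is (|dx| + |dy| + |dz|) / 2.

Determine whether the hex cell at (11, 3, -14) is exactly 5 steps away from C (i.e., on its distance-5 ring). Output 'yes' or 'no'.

Answer: no

Derivation:
|px - cx| = |11 - 5| = 6
|py - cy| = |3 - (-3)| = 6
|pz - cz| = |-14 - (-2)| = 12
distance = (6+6+12)/2 = 24/2 = 12
radius = 5; distance != radius -> no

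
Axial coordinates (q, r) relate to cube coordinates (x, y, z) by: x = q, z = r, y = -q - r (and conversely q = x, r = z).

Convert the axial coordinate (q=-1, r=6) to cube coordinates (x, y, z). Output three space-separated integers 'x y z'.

Answer: -1 -5 6

Derivation:
x = q = -1
z = r = 6
y = -x - z = -(-1) - (6) = -5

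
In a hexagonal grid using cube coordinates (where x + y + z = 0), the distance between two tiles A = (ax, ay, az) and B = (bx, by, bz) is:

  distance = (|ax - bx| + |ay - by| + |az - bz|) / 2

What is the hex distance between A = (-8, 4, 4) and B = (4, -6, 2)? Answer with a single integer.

Answer: 12

Derivation:
|ax - bx| = |-8 - 4| = 12
|ay - by| = |4 - (-6)| = 10
|az - bz| = |4 - 2| = 2
distance = (12 + 10 + 2) / 2 = 24 / 2 = 12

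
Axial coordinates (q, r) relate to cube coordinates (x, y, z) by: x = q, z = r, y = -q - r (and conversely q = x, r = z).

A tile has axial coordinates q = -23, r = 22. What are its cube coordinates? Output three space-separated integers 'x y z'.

Answer: -23 1 22

Derivation:
x = q = -23
z = r = 22
y = -x - z = -(-23) - (22) = 1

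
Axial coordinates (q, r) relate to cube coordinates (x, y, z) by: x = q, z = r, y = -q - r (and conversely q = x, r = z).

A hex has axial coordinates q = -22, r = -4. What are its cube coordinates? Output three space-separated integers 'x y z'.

x = q = -22
z = r = -4
y = -x - z = -(-22) - (-4) = 26

Answer: -22 26 -4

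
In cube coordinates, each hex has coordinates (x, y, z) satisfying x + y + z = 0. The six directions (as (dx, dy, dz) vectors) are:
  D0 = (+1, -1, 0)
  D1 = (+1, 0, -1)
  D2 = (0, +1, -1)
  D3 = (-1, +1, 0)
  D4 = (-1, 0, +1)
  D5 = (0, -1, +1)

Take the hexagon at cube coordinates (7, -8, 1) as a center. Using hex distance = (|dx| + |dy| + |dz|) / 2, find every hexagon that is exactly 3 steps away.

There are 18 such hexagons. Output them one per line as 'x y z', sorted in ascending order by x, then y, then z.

Walk ring at distance 3 from (7, -8, 1):
Start at center + D4*3 = (4, -8, 4)
  hex 0: (4, -8, 4)
  hex 1: (5, -9, 4)
  hex 2: (6, -10, 4)
  hex 3: (7, -11, 4)
  hex 4: (8, -11, 3)
  hex 5: (9, -11, 2)
  hex 6: (10, -11, 1)
  hex 7: (10, -10, 0)
  hex 8: (10, -9, -1)
  hex 9: (10, -8, -2)
  hex 10: (9, -7, -2)
  hex 11: (8, -6, -2)
  hex 12: (7, -5, -2)
  hex 13: (6, -5, -1)
  hex 14: (5, -5, 0)
  hex 15: (4, -5, 1)
  hex 16: (4, -6, 2)
  hex 17: (4, -7, 3)
Sorted: 18 hexes.

Answer: 4 -8 4
4 -7 3
4 -6 2
4 -5 1
5 -9 4
5 -5 0
6 -10 4
6 -5 -1
7 -11 4
7 -5 -2
8 -11 3
8 -6 -2
9 -11 2
9 -7 -2
10 -11 1
10 -10 0
10 -9 -1
10 -8 -2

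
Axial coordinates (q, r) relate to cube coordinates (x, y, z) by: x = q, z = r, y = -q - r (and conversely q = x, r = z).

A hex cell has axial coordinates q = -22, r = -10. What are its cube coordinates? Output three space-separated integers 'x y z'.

Answer: -22 32 -10

Derivation:
x = q = -22
z = r = -10
y = -x - z = -(-22) - (-10) = 32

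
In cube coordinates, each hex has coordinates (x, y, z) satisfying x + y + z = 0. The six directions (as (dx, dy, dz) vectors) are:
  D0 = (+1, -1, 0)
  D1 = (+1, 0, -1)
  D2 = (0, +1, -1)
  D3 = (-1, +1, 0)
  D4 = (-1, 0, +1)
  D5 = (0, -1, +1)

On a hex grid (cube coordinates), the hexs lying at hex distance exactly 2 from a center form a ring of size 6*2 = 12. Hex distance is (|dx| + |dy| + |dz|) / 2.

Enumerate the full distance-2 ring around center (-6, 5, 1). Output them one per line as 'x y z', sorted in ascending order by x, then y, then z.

Answer: -8 5 3
-8 6 2
-8 7 1
-7 4 3
-7 7 0
-6 3 3
-6 7 -1
-5 3 2
-5 6 -1
-4 3 1
-4 4 0
-4 5 -1

Derivation:
Walk ring at distance 2 from (-6, 5, 1):
Start at center + D4*2 = (-8, 5, 3)
  hex 0: (-8, 5, 3)
  hex 1: (-7, 4, 3)
  hex 2: (-6, 3, 3)
  hex 3: (-5, 3, 2)
  hex 4: (-4, 3, 1)
  hex 5: (-4, 4, 0)
  hex 6: (-4, 5, -1)
  hex 7: (-5, 6, -1)
  hex 8: (-6, 7, -1)
  hex 9: (-7, 7, 0)
  hex 10: (-8, 7, 1)
  hex 11: (-8, 6, 2)
Sorted: 12 hexes.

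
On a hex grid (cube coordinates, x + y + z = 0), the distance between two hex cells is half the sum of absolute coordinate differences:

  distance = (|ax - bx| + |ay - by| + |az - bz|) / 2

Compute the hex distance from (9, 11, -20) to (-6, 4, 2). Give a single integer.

|ax - bx| = |9 - (-6)| = 15
|ay - by| = |11 - 4| = 7
|az - bz| = |-20 - 2| = 22
distance = (15 + 7 + 22) / 2 = 44 / 2 = 22

Answer: 22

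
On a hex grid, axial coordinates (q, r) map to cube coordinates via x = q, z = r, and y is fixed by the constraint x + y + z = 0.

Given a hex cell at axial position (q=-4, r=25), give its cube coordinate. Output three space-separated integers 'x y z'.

x = q = -4
z = r = 25
y = -x - z = -(-4) - (25) = -21

Answer: -4 -21 25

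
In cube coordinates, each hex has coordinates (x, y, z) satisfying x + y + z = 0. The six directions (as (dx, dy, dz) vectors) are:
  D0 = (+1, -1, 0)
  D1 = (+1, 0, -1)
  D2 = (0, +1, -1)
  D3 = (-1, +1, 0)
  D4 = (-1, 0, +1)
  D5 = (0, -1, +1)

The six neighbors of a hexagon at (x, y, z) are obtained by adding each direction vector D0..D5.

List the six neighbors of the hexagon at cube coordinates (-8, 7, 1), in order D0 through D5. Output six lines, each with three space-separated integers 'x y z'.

Center: (-8, 7, 1). Add each direction:
  D0: (-8, 7, 1) + (1, -1, 0) = (-7, 6, 1)
  D1: (-8, 7, 1) + (1, 0, -1) = (-7, 7, 0)
  D2: (-8, 7, 1) + (0, 1, -1) = (-8, 8, 0)
  D3: (-8, 7, 1) + (-1, 1, 0) = (-9, 8, 1)
  D4: (-8, 7, 1) + (-1, 0, 1) = (-9, 7, 2)
  D5: (-8, 7, 1) + (0, -1, 1) = (-8, 6, 2)

Answer: -7 6 1
-7 7 0
-8 8 0
-9 8 1
-9 7 2
-8 6 2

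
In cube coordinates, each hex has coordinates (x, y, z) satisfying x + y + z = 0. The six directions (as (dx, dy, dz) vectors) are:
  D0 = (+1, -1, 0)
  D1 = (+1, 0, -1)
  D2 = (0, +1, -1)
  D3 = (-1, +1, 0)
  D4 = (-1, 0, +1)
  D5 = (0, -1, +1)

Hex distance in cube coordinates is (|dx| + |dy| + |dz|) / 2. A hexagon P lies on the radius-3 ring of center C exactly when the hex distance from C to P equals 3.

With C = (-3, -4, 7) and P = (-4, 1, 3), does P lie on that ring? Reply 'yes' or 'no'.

Answer: no

Derivation:
|px - cx| = |-4 - (-3)| = 1
|py - cy| = |1 - (-4)| = 5
|pz - cz| = |3 - 7| = 4
distance = (1+5+4)/2 = 10/2 = 5
radius = 3; distance != radius -> no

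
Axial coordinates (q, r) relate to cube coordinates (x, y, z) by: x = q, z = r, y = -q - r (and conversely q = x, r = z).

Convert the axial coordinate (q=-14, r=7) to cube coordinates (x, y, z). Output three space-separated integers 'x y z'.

Answer: -14 7 7

Derivation:
x = q = -14
z = r = 7
y = -x - z = -(-14) - (7) = 7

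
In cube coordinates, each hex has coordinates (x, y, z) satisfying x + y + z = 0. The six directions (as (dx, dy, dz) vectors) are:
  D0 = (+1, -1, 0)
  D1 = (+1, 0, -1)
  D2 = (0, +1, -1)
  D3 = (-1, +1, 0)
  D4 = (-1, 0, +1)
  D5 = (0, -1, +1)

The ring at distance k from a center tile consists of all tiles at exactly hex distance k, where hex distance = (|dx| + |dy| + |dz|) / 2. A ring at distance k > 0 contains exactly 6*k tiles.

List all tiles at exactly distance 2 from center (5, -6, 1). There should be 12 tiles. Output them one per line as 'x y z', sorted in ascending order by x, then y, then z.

Answer: 3 -6 3
3 -5 2
3 -4 1
4 -7 3
4 -4 0
5 -8 3
5 -4 -1
6 -8 2
6 -5 -1
7 -8 1
7 -7 0
7 -6 -1

Derivation:
Walk ring at distance 2 from (5, -6, 1):
Start at center + D4*2 = (3, -6, 3)
  hex 0: (3, -6, 3)
  hex 1: (4, -7, 3)
  hex 2: (5, -8, 3)
  hex 3: (6, -8, 2)
  hex 4: (7, -8, 1)
  hex 5: (7, -7, 0)
  hex 6: (7, -6, -1)
  hex 7: (6, -5, -1)
  hex 8: (5, -4, -1)
  hex 9: (4, -4, 0)
  hex 10: (3, -4, 1)
  hex 11: (3, -5, 2)
Sorted: 12 hexes.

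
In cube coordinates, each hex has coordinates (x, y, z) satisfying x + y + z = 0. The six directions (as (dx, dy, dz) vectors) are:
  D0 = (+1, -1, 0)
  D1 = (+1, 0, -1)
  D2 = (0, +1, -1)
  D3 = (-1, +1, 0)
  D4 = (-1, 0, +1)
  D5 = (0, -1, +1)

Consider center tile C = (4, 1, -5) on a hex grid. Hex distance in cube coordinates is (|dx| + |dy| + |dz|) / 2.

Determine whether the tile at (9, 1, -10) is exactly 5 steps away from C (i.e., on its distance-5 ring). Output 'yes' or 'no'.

|px - cx| = |9 - 4| = 5
|py - cy| = |1 - 1| = 0
|pz - cz| = |-10 - (-5)| = 5
distance = (5+0+5)/2 = 10/2 = 5
radius = 5; distance == radius -> yes

Answer: yes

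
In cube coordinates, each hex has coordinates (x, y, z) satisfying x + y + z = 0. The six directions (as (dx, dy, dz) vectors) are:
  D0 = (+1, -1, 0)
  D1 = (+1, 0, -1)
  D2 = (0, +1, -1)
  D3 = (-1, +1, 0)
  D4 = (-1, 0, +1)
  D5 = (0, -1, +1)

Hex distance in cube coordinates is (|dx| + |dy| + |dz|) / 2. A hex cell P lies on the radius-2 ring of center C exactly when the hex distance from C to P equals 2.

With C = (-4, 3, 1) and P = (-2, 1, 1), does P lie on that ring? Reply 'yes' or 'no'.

Answer: yes

Derivation:
|px - cx| = |-2 - (-4)| = 2
|py - cy| = |1 - 3| = 2
|pz - cz| = |1 - 1| = 0
distance = (2+2+0)/2 = 4/2 = 2
radius = 2; distance == radius -> yes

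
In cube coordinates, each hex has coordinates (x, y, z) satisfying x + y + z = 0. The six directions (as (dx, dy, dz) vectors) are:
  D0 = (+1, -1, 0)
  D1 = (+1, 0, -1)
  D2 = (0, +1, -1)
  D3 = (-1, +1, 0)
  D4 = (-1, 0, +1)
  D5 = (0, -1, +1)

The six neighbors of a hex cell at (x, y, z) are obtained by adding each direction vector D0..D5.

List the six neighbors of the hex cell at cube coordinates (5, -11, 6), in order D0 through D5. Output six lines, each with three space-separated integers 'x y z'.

Center: (5, -11, 6). Add each direction:
  D0: (5, -11, 6) + (1, -1, 0) = (6, -12, 6)
  D1: (5, -11, 6) + (1, 0, -1) = (6, -11, 5)
  D2: (5, -11, 6) + (0, 1, -1) = (5, -10, 5)
  D3: (5, -11, 6) + (-1, 1, 0) = (4, -10, 6)
  D4: (5, -11, 6) + (-1, 0, 1) = (4, -11, 7)
  D5: (5, -11, 6) + (0, -1, 1) = (5, -12, 7)

Answer: 6 -12 6
6 -11 5
5 -10 5
4 -10 6
4 -11 7
5 -12 7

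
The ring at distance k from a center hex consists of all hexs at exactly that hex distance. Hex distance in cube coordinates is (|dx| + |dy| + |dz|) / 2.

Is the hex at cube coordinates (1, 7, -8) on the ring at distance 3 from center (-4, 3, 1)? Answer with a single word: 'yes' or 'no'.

|px - cx| = |1 - (-4)| = 5
|py - cy| = |7 - 3| = 4
|pz - cz| = |-8 - 1| = 9
distance = (5+4+9)/2 = 18/2 = 9
radius = 3; distance != radius -> no

Answer: no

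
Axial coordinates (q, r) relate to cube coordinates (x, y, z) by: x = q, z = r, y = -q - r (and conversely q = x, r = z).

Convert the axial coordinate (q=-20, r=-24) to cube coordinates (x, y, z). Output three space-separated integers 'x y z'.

x = q = -20
z = r = -24
y = -x - z = -(-20) - (-24) = 44

Answer: -20 44 -24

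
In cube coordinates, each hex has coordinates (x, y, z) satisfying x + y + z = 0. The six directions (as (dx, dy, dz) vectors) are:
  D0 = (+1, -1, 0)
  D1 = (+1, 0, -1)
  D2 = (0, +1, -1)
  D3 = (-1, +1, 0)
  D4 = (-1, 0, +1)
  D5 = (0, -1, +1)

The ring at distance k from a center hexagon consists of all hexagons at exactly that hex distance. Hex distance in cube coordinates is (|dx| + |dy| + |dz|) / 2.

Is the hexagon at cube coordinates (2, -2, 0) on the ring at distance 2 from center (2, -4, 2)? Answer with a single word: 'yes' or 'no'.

|px - cx| = |2 - 2| = 0
|py - cy| = |-2 - (-4)| = 2
|pz - cz| = |0 - 2| = 2
distance = (0+2+2)/2 = 4/2 = 2
radius = 2; distance == radius -> yes

Answer: yes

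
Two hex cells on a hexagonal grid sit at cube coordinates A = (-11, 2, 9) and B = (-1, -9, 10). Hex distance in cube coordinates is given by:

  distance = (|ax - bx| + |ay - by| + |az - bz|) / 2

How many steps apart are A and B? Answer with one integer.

Answer: 11

Derivation:
|ax - bx| = |-11 - (-1)| = 10
|ay - by| = |2 - (-9)| = 11
|az - bz| = |9 - 10| = 1
distance = (10 + 11 + 1) / 2 = 22 / 2 = 11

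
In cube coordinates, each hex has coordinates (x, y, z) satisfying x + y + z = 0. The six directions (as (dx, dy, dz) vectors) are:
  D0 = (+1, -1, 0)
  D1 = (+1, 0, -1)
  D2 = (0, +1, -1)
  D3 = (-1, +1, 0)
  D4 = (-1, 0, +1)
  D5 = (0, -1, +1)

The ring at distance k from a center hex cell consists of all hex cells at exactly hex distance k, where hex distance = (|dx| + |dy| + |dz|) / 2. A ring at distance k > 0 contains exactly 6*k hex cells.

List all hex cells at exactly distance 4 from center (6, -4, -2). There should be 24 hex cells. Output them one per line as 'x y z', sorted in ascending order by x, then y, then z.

Answer: 2 -4 2
2 -3 1
2 -2 0
2 -1 -1
2 0 -2
3 -5 2
3 0 -3
4 -6 2
4 0 -4
5 -7 2
5 0 -5
6 -8 2
6 0 -6
7 -8 1
7 -1 -6
8 -8 0
8 -2 -6
9 -8 -1
9 -3 -6
10 -8 -2
10 -7 -3
10 -6 -4
10 -5 -5
10 -4 -6

Derivation:
Walk ring at distance 4 from (6, -4, -2):
Start at center + D4*4 = (2, -4, 2)
  hex 0: (2, -4, 2)
  hex 1: (3, -5, 2)
  hex 2: (4, -6, 2)
  hex 3: (5, -7, 2)
  hex 4: (6, -8, 2)
  hex 5: (7, -8, 1)
  hex 6: (8, -8, 0)
  hex 7: (9, -8, -1)
  hex 8: (10, -8, -2)
  hex 9: (10, -7, -3)
  hex 10: (10, -6, -4)
  hex 11: (10, -5, -5)
  hex 12: (10, -4, -6)
  hex 13: (9, -3, -6)
  hex 14: (8, -2, -6)
  hex 15: (7, -1, -6)
  hex 16: (6, 0, -6)
  hex 17: (5, 0, -5)
  hex 18: (4, 0, -4)
  hex 19: (3, 0, -3)
  hex 20: (2, 0, -2)
  hex 21: (2, -1, -1)
  hex 22: (2, -2, 0)
  hex 23: (2, -3, 1)
Sorted: 24 hexes.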